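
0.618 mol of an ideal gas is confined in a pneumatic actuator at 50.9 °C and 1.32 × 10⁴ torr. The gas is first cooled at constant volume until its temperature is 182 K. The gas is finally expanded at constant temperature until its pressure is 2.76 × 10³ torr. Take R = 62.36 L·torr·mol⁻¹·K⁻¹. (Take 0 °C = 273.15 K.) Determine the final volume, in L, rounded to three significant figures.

V₃ ≈ 2.54 L

Convert: T₁ = 324.0 K.
From PV = nRT: V₁ = nRT₁/P₁ = 0.9461 L.
Isochoric, so P/T is constant: V₂ = V₁; P₂ = P₁·(T₂/T₁) = 7414 torr.
Isothermal, so P V is constant: T₃ = T₂; V₃ = V₂·(P₂/P₃) = 2.541 L.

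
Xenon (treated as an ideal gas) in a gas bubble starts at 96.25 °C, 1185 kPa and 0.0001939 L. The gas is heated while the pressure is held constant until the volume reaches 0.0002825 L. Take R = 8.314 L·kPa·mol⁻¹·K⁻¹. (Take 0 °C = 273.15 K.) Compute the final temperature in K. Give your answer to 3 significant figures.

Convert: T₁ = 369.4 K.
P constant ⇒ V ∝ T: P₂ = P₁; T₂ = T₁·(V₂/V₁) = 538.2 K.

T₂ ≈ 538 K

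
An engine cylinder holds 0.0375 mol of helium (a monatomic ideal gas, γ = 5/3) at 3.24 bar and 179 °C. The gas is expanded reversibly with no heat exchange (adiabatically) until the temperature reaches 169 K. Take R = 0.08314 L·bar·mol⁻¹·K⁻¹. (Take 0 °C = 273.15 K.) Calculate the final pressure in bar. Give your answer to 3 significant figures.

P₂ ≈ 0.277 bar

Convert: T₁ = 452.1 K.
From PV = nRT: V₁ = nRT₁/P₁ = 0.4351 L.
Reversible adiabatic, γ = 5/3: P₂ = P₁·(T₂/T₁)^(γ/(γ−1)) = 0.2767 bar; V₂ = V₁·(T₁/T₂)^(1/(γ−1)) = 1.904 L.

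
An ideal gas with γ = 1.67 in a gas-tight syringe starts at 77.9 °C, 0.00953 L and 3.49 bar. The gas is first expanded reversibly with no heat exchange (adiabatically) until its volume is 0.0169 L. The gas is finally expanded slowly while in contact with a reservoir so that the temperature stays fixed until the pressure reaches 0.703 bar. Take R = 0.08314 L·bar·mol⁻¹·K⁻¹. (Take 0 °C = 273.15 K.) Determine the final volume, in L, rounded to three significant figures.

V₃ ≈ 0.0322 L

Convert: T₁ = 351.0 K.
Reversible adiabatic, γ = 1.67: T₂ = T₁·(V₁/V₂)^(γ−1) = 239.2 K; P₂ = P₁·(V₁/V₂)^γ = 1.341 bar.
Isothermal, so P V is constant: T₃ = T₂; V₃ = V₂·(P₂/P₃) = 0.03223 L.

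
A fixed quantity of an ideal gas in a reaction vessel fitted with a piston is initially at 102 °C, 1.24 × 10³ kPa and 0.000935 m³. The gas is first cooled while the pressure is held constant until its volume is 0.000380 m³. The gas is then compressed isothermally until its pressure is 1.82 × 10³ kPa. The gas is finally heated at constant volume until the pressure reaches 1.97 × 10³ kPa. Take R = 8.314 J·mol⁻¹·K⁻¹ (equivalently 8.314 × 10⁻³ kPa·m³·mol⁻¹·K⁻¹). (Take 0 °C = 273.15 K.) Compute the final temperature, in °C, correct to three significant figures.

T₄ ≈ -108 °C

Convert: T₁ = 375.1 K.
Isobaric, so V/T is constant: P₂ = P₁; T₂ = T₁·(V₂/V₁) = 152.5 K.
Isothermal, so P V is constant: T₃ = T₂; V₃ = V₂·(P₂/P₃) = 0.0002589 m³.
V constant ⇒ P ∝ T: V₄ = V₃; T₄ = T₃·(P₄/P₃) = 165.0 K.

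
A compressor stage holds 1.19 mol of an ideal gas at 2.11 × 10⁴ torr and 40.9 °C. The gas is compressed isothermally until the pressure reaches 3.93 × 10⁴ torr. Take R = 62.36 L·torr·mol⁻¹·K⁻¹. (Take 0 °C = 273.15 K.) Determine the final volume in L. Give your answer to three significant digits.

V₂ ≈ 0.593 L

Convert: T₁ = 314.0 K.
From PV = nRT: V₁ = nRT₁/P₁ = 1.105 L.
T constant ⇒ Boyle's law P V = const: T₂ = T₁; V₂ = V₁·(P₁/P₂) = 0.5930 L.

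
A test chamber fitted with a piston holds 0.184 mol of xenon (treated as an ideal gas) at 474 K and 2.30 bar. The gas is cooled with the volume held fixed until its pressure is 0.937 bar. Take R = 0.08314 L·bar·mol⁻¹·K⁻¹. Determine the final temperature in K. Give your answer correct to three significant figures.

From PV = nRT: V₁ = nRT₁/P₁ = 3.153 L.
V constant ⇒ P ∝ T: V₂ = V₁; T₂ = T₁·(P₂/P₁) = 193.1 K.

T₂ ≈ 193 K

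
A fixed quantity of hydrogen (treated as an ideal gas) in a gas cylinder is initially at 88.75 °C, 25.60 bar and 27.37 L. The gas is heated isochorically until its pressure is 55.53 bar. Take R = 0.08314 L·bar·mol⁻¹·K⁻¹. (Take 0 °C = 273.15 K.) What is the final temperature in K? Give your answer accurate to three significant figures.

Convert: T₁ = 361.9 K.
Isochoric, so P/T is constant: V₂ = V₁; T₂ = T₁·(P₂/P₁) = 785.0 K.

T₂ ≈ 785 K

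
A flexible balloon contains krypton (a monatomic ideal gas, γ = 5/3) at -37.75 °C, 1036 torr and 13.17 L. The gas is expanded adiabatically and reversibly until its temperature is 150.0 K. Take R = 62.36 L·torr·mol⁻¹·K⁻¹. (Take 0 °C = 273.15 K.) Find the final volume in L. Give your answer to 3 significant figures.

V₂ ≈ 25.9 L

Convert: T₁ = 235.4 K.
Adiabatic (γ = 5/3), T V^(γ−1) and P V^γ constant: P₂ = P₁·(T₂/T₁)^(γ/(γ−1)) = 335.8 torr; V₂ = V₁·(T₁/T₂)^(1/(γ−1)) = 25.89 L.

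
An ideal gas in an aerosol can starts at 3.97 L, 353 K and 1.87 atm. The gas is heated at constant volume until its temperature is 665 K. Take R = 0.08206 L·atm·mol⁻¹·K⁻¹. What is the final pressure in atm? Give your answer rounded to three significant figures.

V constant ⇒ P ∝ T: V₂ = V₁; P₂ = P₁·(T₂/T₁) = 3.523 atm.

P₂ ≈ 3.52 atm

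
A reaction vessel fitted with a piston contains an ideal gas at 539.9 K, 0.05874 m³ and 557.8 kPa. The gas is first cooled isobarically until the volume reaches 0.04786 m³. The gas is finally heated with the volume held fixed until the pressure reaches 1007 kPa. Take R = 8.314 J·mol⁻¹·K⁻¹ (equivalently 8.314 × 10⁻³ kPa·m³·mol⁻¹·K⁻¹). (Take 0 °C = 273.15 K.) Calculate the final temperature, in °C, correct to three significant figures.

T₃ ≈ 521 °C

P constant ⇒ V ∝ T: P₂ = P₁; T₂ = T₁·(V₂/V₁) = 439.9 K.
V constant ⇒ P ∝ T: V₃ = V₂; T₃ = T₂·(P₃/P₂) = 794.2 K.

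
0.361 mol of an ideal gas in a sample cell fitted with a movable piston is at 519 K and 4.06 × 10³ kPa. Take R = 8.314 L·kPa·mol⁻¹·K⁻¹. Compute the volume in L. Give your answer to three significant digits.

V ≈ 0.384 L

PV = nRT ⇒ V = nRT/P = (0.361 × 8.314 × 519) / 4.06e+03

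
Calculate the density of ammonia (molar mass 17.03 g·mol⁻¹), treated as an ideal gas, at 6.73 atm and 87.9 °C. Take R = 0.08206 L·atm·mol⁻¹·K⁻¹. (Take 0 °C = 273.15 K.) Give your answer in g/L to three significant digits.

ρ ≈ 3.87 g/L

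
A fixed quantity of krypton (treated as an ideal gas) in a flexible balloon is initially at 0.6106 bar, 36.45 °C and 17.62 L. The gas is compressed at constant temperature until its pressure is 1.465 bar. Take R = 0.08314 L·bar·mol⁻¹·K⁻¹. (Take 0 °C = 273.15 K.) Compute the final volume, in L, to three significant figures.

V₂ ≈ 7.34 L

Convert: T₁ = 309.6 K.
T constant ⇒ Boyle's law P V = const: T₂ = T₁; V₂ = V₁·(P₁/P₂) = 7.344 L.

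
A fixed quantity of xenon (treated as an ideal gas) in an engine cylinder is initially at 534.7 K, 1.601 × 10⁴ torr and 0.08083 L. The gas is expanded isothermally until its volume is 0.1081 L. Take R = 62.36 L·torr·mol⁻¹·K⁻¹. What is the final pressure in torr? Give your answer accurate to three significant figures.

T constant ⇒ Boyle's law P V = const: T₂ = T₁; P₂ = P₁·(V₁/V₂) = 1.197e+04 torr.

P₂ ≈ 1.20e+04 torr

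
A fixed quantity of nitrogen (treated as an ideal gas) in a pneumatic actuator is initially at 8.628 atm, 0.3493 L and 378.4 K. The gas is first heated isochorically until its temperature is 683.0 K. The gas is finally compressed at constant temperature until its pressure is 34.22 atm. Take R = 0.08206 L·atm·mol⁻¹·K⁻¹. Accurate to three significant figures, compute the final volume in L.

V₃ ≈ 0.159 L

Isochoric, so P/T is constant: V₂ = V₁; P₂ = P₁·(T₂/T₁) = 15.57 atm.
T constant ⇒ Boyle's law P V = const: T₃ = T₂; V₃ = V₂·(P₂/P₃) = 0.1590 L.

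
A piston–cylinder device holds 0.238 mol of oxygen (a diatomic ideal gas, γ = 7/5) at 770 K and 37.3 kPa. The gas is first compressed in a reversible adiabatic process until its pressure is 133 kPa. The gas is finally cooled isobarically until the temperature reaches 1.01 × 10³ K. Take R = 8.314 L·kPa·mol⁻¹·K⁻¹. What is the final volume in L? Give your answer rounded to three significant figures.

V₃ ≈ 15.0 L

From PV = nRT: V₁ = nRT₁/P₁ = 40.85 L.
Reversible adiabatic, γ = 7/5: T₂ = T₁·(P₂/P₁)^((γ−1)/γ) = 1107 K; V₂ = V₁·(P₁/P₂)^(1/γ) = 16.47 L.
Isobaric, so V/T is constant: P₃ = P₂; V₃ = V₂·(T₃/T₂) = 15.03 L.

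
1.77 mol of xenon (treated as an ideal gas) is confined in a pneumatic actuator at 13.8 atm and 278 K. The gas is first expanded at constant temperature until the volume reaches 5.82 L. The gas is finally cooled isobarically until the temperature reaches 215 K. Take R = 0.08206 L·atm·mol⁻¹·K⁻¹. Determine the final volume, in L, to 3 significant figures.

V₃ ≈ 4.50 L

From PV = nRT: V₁ = nRT₁/P₁ = 2.926 L.
T constant ⇒ Boyle's law P V = const: T₂ = T₁; P₂ = P₁·(V₁/V₂) = 6.938 atm.
Isobaric, so V/T is constant: P₃ = P₂; V₃ = V₂·(T₃/T₂) = 4.501 L.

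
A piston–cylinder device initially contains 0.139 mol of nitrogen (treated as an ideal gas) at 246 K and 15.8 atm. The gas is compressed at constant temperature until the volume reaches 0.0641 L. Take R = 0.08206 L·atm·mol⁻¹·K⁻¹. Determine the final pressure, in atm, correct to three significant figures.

P₂ ≈ 43.8 atm

From PV = nRT: V₁ = nRT₁/P₁ = 0.1776 L.
T constant ⇒ Boyle's law P V = const: T₂ = T₁; P₂ = P₁·(V₁/V₂) = 43.77 atm.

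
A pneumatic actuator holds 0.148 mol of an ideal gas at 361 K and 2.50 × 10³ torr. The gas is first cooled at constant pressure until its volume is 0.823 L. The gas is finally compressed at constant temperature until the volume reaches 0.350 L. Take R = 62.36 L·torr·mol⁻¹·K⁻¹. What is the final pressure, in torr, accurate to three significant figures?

P₃ ≈ 5.88e+03 torr

From PV = nRT: V₁ = nRT₁/P₁ = 1.333 L.
Isobaric, so V/T is constant: P₂ = P₁; T₂ = T₁·(V₂/V₁) = 222.9 K.
T constant ⇒ Boyle's law P V = const: T₃ = T₂; P₃ = P₂·(V₂/V₃) = 5879 torr.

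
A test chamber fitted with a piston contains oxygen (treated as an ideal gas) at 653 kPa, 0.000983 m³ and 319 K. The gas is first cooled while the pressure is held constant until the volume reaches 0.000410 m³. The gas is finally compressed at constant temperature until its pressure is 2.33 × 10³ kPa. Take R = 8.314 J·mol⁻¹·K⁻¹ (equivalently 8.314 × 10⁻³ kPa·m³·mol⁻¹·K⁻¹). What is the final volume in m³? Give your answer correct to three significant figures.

V₃ ≈ 0.000115 m³

Isobaric, so V/T is constant: P₂ = P₁; T₂ = T₁·(V₂/V₁) = 133.1 K.
Isothermal, so P V is constant: T₃ = T₂; V₃ = V₂·(P₂/P₃) = 0.0001149 m³.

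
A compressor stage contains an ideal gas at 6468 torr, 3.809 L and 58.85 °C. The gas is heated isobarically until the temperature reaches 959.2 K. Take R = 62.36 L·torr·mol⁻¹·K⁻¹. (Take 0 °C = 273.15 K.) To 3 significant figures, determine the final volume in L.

V₂ ≈ 11.0 L

Convert: T₁ = 332.0 K.
Isobaric, so V/T is constant: P₂ = P₁; V₂ = V₁·(T₂/T₁) = 11.00 L.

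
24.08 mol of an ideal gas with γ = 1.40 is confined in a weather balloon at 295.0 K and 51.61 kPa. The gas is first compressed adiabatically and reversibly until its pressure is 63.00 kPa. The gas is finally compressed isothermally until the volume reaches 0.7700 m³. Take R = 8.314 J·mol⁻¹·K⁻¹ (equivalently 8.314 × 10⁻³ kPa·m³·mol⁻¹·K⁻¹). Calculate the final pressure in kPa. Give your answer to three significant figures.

P₃ ≈ 81.2 kPa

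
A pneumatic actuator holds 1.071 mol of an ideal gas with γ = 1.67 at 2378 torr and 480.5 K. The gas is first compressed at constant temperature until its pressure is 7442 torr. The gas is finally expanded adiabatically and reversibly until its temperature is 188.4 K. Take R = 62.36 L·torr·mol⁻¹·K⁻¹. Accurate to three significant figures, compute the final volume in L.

V₃ ≈ 17.4 L

From PV = nRT: V₁ = nRT₁/P₁ = 13.50 L.
T constant ⇒ Boyle's law P V = const: T₂ = T₁; V₂ = V₁·(P₁/P₂) = 4.312 L.
Adiabatic (γ = 1.67), T V^(γ−1) and P V^γ constant: P₃ = P₂·(T₃/T₂)^(γ/(γ−1)) = 721.4 torr; V₃ = V₂·(T₂/T₃)^(1/(γ−1)) = 17.44 L.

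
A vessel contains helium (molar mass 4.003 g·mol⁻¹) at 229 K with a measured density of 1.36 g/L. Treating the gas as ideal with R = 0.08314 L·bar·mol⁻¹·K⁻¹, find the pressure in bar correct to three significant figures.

ρ = PM/(RT) ⇒ P = ρRT/M = (1.36 × 0.08314 × 229.0) / 4.003

P ≈ 6.47 bar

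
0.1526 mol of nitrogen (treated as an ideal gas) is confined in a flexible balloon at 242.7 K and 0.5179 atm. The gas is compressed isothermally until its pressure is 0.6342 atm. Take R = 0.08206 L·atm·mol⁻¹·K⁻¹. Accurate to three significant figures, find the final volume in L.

V₂ ≈ 4.79 L

From PV = nRT: V₁ = nRT₁/P₁ = 5.868 L.
Isothermal, so P V is constant: T₂ = T₁; V₂ = V₁·(P₁/P₂) = 4.792 L.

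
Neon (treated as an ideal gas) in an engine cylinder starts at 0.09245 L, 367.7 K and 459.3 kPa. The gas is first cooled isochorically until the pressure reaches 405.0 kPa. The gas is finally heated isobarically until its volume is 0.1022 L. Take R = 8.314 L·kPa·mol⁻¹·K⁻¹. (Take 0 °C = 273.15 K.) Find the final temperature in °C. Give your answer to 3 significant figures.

V constant ⇒ P ∝ T: V₂ = V₁; T₂ = T₁·(P₂/P₁) = 324.2 K.
P constant ⇒ V ∝ T: P₃ = P₂; T₃ = T₂·(V₃/V₂) = 358.4 K.

T₃ ≈ 85.3 °C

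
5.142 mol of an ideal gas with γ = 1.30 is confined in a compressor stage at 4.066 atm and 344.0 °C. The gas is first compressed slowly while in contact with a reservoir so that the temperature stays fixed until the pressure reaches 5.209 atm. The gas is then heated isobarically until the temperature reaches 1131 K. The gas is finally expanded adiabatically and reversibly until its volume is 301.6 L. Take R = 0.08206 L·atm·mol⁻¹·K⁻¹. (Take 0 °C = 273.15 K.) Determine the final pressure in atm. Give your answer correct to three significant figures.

Convert: T₁ = 617.1 K.
From PV = nRT: V₁ = nRT₁/P₁ = 64.05 L.
Isothermal, so P V is constant: T₂ = T₁; V₂ = V₁·(P₁/P₂) = 49.99 L.
Isobaric, so V/T is constant: P₃ = P₂; V₃ = V₂·(T₃/T₂) = 91.62 L.
Adiabatic (γ = 1.30), T V^(γ−1) and P V^γ constant: T₄ = T₃·(V₃/V₄)^(γ−1) = 791.1 K; P₄ = P₃·(V₃/V₄)^γ = 1.107 atm.

P₄ ≈ 1.11 atm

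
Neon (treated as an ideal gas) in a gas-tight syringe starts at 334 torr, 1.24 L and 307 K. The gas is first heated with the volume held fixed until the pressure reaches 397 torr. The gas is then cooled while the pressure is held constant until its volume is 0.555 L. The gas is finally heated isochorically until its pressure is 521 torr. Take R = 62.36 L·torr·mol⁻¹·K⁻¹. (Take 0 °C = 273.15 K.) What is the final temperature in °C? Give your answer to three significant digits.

T₄ ≈ -58.8 °C

V constant ⇒ P ∝ T: V₂ = V₁; T₂ = T₁·(P₂/P₁) = 364.9 K.
Isobaric, so V/T is constant: P₃ = P₂; T₃ = T₂·(V₃/V₂) = 163.3 K.
V constant ⇒ P ∝ T: V₄ = V₃; T₄ = T₃·(P₄/P₃) = 214.3 K.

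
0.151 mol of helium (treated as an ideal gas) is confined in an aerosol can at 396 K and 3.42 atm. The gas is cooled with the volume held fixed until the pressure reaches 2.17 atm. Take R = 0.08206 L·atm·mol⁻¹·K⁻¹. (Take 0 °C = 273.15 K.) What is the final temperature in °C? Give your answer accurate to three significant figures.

T₂ ≈ -21.9 °C

From PV = nRT: V₁ = nRT₁/P₁ = 1.435 L.
Isochoric, so P/T is constant: V₂ = V₁; T₂ = T₁·(P₂/P₁) = 251.3 K.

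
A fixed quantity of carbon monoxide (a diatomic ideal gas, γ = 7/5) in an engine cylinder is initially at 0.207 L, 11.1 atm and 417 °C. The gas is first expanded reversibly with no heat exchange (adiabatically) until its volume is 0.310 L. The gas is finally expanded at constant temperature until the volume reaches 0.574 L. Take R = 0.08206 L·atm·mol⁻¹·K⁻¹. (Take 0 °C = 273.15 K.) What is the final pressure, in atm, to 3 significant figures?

P₃ ≈ 3.41 atm

Convert: T₁ = 690.1 K.
Reversible adiabatic, γ = 7/5: T₂ = T₁·(V₁/V₂)^(γ−1) = 587.2 K; P₂ = P₁·(V₁/V₂)^γ = 6.306 atm.
T constant ⇒ Boyle's law P V = const: T₃ = T₂; P₃ = P₂·(V₂/V₃) = 3.406 atm.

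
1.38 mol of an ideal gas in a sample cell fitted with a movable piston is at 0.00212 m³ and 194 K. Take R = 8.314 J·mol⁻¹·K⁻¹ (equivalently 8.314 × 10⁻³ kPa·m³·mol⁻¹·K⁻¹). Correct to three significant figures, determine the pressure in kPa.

PV = nRT ⇒ P = nRT/V = (1.38 × 8.314 × 10⁻³ × 194) / 0.00212

P ≈ 1.05e+03 kPa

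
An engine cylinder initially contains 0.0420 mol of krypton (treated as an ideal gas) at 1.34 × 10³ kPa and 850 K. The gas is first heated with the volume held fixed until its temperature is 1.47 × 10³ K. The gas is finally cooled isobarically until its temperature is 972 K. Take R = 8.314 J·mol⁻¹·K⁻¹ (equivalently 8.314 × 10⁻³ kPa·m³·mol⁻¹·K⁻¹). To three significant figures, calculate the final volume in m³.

V₃ ≈ 0.000146 m³

From PV = nRT: V₁ = nRT₁/P₁ = 0.0002215 m³.
V constant ⇒ P ∝ T: V₂ = V₁; P₂ = P₁·(T₂/T₁) = 2317 kPa.
Isobaric, so V/T is constant: P₃ = P₂; V₃ = V₂·(T₃/T₂) = 0.0001465 m³.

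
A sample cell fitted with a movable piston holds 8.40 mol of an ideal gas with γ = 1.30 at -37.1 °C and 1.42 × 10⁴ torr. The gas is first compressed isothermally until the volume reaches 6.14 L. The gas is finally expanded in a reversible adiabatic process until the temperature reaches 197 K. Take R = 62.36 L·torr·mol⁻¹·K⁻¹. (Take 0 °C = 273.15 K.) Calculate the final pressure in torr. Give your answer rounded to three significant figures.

P₃ ≈ 9.20e+03 torr

Convert: T₁ = 236.0 K.
From PV = nRT: V₁ = nRT₁/P₁ = 8.708 L.
Isothermal, so P V is constant: T₂ = T₁; P₂ = P₁·(V₁/V₂) = 2.014e+04 torr.
Adiabatic (γ = 1.30), T V^(γ−1) and P V^γ constant: P₃ = P₂·(T₃/T₂)^(γ/(γ−1)) = 9198 torr; V₃ = V₂·(T₂/T₃)^(1/(γ−1)) = 11.22 L.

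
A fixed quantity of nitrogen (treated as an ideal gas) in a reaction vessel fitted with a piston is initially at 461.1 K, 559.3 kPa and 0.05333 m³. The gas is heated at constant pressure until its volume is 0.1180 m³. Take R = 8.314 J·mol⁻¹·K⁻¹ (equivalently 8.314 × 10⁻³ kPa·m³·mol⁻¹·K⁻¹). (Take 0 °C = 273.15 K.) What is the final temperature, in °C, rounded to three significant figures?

Isobaric, so V/T is constant: P₂ = P₁; T₂ = T₁·(V₂/V₁) = 1020 K.

T₂ ≈ 747 °C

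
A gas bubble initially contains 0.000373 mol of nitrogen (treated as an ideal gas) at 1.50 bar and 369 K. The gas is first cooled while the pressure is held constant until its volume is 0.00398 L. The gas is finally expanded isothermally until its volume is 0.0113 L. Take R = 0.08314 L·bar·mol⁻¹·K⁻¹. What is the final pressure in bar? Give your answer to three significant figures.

From PV = nRT: V₁ = nRT₁/P₁ = 0.007629 L.
Isobaric, so V/T is constant: P₂ = P₁; T₂ = T₁·(V₂/V₁) = 192.5 K.
Isothermal, so P V is constant: T₃ = T₂; P₃ = P₂·(V₂/V₃) = 0.5283 bar.

P₃ ≈ 0.528 bar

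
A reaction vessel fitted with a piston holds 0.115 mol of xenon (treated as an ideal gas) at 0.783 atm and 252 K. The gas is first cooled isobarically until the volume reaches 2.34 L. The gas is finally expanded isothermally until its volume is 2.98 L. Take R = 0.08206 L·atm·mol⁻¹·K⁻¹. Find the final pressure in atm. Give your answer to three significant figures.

P₃ ≈ 0.615 atm

From PV = nRT: V₁ = nRT₁/P₁ = 3.037 L.
P constant ⇒ V ∝ T: P₂ = P₁; T₂ = T₁·(V₂/V₁) = 194.2 K.
Isothermal, so P V is constant: T₃ = T₂; P₃ = P₂·(V₂/V₃) = 0.6148 atm.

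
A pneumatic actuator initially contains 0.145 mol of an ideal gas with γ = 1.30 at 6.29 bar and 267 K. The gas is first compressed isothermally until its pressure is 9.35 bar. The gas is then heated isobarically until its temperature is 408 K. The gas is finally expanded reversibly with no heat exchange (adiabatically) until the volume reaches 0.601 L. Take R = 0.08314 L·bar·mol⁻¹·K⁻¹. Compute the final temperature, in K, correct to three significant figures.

T₄ ≈ 392 K

From PV = nRT: V₁ = nRT₁/P₁ = 0.5117 L.
T constant ⇒ Boyle's law P V = const: T₂ = T₁; V₂ = V₁·(P₁/P₂) = 0.3443 L.
P constant ⇒ V ∝ T: P₃ = P₂; V₃ = V₂·(T₃/T₂) = 0.5260 L.
Reversible adiabatic, γ = 1.30: T₄ = T₃·(V₃/V₄)^(γ−1) = 392.0 K; P₄ = P₃·(V₃/V₄)^γ = 7.863 bar.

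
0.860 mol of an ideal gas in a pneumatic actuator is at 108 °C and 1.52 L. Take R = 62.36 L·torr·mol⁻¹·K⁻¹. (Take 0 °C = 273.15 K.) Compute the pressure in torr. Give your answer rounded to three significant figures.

P ≈ 1.34e+04 torr

Convert: T = 381.15 K.
PV = nRT ⇒ P = nRT/V = (0.860 × 62.36 × 381.15) / 1.52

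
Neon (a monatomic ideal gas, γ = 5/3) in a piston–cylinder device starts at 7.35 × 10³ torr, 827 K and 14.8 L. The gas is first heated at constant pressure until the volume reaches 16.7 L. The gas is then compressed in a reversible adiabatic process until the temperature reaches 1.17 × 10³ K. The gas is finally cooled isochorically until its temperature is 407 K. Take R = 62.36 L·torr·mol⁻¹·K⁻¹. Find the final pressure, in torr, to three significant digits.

P₄ ≈ 4.50e+03 torr

P constant ⇒ V ∝ T: P₂ = P₁; T₂ = T₁·(V₂/V₁) = 933.2 K.
Adiabatic (γ = 5/3), T V^(γ−1) and P V^γ constant: P₃ = P₂·(T₃/T₂)^(γ/(γ−1)) = 1.294e+04 torr; V₃ = V₂·(T₂/T₃)^(1/(γ−1)) = 11.90 L.
Isochoric, so P/T is constant: V₄ = V₃; P₄ = P₃·(T₄/T₃) = 4500 torr.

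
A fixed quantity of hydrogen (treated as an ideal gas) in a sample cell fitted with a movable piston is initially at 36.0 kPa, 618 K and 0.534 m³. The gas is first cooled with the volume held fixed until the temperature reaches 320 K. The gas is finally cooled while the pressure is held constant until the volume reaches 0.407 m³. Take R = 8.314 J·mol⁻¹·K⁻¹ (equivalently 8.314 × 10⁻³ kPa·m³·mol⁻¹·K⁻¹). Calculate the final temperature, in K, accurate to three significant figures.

T₃ ≈ 244 K

V constant ⇒ P ∝ T: V₂ = V₁; P₂ = P₁·(T₂/T₁) = 18.64 kPa.
Isobaric, so V/T is constant: P₃ = P₂; T₃ = T₂·(V₃/V₂) = 243.9 K.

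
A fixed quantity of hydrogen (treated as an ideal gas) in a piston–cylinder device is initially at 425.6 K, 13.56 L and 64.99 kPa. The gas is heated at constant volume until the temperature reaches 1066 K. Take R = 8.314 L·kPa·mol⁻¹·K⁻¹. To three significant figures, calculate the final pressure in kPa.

V constant ⇒ P ∝ T: V₂ = V₁; P₂ = P₁·(T₂/T₁) = 162.8 kPa.

P₂ ≈ 163 kPa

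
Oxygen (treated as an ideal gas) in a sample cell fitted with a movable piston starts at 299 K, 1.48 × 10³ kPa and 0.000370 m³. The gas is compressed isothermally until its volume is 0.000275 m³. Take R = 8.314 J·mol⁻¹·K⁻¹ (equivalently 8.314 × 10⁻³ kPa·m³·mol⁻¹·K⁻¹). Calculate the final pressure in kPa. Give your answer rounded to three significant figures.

P₂ ≈ 1.99e+03 kPa

Isothermal, so P V is constant: T₂ = T₁; P₂ = P₁·(V₁/V₂) = 1991 kPa.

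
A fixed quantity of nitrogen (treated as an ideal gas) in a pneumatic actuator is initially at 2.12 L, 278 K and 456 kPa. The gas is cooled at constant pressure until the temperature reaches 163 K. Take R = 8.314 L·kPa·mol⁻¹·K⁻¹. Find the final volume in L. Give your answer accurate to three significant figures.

P constant ⇒ V ∝ T: P₂ = P₁; V₂ = V₁·(T₂/T₁) = 1.243 L.

V₂ ≈ 1.24 L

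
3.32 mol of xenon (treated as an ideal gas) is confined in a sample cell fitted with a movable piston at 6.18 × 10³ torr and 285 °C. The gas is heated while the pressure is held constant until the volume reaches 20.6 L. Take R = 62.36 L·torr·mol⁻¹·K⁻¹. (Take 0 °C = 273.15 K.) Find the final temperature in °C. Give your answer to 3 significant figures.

Convert: T₁ = 558.1 K.
From PV = nRT: V₁ = nRT₁/P₁ = 18.70 L.
Isobaric, so V/T is constant: P₂ = P₁; T₂ = T₁·(V₂/V₁) = 614.9 K.

T₂ ≈ 342 °C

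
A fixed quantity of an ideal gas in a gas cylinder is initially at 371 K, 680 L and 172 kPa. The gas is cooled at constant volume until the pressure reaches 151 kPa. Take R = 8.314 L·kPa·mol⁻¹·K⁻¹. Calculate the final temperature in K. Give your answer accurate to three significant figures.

V constant ⇒ P ∝ T: V₂ = V₁; T₂ = T₁·(P₂/P₁) = 325.7 K.

T₂ ≈ 326 K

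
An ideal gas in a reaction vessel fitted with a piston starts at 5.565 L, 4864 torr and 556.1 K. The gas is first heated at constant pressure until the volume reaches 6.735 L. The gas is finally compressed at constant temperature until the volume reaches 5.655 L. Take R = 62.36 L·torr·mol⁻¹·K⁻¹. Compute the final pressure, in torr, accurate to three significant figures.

P constant ⇒ V ∝ T: P₂ = P₁; T₂ = T₁·(V₂/V₁) = 673.0 K.
Isothermal, so P V is constant: T₃ = T₂; P₃ = P₂·(V₂/V₃) = 5793 torr.

P₃ ≈ 5.79e+03 torr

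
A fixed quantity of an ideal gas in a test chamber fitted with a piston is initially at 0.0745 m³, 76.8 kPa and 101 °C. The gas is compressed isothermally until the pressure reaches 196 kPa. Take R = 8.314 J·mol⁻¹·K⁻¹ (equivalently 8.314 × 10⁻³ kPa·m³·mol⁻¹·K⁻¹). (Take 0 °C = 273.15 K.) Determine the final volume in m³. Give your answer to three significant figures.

Convert: T₁ = 374.1 K.
T constant ⇒ Boyle's law P V = const: T₂ = T₁; V₂ = V₁·(P₁/P₂) = 0.02919 m³.

V₂ ≈ 0.0292 m³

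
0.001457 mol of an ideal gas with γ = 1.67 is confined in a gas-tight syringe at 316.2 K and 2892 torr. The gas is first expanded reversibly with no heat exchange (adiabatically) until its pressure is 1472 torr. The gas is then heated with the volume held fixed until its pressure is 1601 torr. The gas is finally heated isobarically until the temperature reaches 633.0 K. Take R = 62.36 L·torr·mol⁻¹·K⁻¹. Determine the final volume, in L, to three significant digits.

From PV = nRT: V₁ = nRT₁/P₁ = 0.009934 L.
Reversible adiabatic, γ = 1.67: T₂ = T₁·(P₂/P₁)^((γ−1)/γ) = 241.2 K; V₂ = V₁·(P₁/P₂)^(1/γ) = 0.01489 L.
V constant ⇒ P ∝ T: V₃ = V₂; T₃ = T₂·(P₃/P₂) = 262.3 K.
Isobaric, so V/T is constant: P₄ = P₃; V₄ = V₃·(T₄/T₃) = 0.03592 L.

V₄ ≈ 0.0359 L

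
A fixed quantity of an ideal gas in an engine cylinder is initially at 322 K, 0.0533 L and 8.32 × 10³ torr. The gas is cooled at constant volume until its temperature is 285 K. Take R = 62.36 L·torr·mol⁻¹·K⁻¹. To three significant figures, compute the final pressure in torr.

P₂ ≈ 7.36e+03 torr

V constant ⇒ P ∝ T: V₂ = V₁; P₂ = P₁·(T₂/T₁) = 7364 torr.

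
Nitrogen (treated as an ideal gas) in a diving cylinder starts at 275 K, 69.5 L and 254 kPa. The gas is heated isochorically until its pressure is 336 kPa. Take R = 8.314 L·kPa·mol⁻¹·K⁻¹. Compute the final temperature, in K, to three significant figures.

T₂ ≈ 364 K

Isochoric, so P/T is constant: V₂ = V₁; T₂ = T₁·(P₂/P₁) = 363.8 K.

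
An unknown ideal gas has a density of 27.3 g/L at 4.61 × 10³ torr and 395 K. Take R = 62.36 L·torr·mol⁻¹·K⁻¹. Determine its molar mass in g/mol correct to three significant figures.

M ≈ 146 g/mol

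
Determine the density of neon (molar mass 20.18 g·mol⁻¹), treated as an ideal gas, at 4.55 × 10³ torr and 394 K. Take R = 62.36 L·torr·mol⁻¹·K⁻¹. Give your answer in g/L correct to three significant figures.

ρ = PM/(RT) = (4.55e+03 × 20.18) / (62.36 × 394.0)

ρ ≈ 3.74 g/L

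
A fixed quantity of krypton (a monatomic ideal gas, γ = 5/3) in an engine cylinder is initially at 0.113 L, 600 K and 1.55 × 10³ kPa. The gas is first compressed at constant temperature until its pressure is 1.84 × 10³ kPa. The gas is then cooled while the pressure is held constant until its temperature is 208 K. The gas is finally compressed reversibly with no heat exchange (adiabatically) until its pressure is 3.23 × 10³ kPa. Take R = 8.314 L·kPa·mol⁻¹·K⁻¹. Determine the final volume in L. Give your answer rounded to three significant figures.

V₄ ≈ 0.0235 L

Isothermal, so P V is constant: T₂ = T₁; V₂ = V₁·(P₁/P₂) = 0.09519 L.
Isobaric, so V/T is constant: P₃ = P₂; V₃ = V₂·(T₃/T₂) = 0.03300 L.
Adiabatic (γ = 5/3), T V^(γ−1) and P V^γ constant: T₄ = T₃·(P₄/P₃)^((γ−1)/γ) = 260.5 K; V₄ = V₃·(P₃/P₄)^(1/γ) = 0.02354 L.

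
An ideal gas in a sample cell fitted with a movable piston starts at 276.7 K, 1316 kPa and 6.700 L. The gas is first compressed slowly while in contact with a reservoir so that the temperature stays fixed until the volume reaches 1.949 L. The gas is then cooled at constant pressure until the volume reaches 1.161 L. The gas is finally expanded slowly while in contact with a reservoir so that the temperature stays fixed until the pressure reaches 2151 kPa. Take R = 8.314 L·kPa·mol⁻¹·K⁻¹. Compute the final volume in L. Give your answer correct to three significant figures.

T constant ⇒ Boyle's law P V = const: T₂ = T₁; P₂ = P₁·(V₁/V₂) = 4524 kPa.
Isobaric, so V/T is constant: P₃ = P₂; T₃ = T₂·(V₃/V₂) = 164.8 K.
T constant ⇒ Boyle's law P V = const: T₄ = T₃; V₄ = V₃·(P₃/P₄) = 2.442 L.

V₄ ≈ 2.44 L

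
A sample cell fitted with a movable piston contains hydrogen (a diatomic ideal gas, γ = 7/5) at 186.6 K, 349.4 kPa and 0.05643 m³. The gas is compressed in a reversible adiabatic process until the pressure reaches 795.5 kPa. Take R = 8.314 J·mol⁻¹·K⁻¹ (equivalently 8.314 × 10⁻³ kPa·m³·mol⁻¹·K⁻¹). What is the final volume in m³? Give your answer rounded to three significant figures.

Adiabatic (γ = 7/5), T V^(γ−1) and P V^γ constant: T₂ = T₁·(P₂/P₁)^((γ−1)/γ) = 236.0 K; V₂ = V₁·(P₁/P₂)^(1/γ) = 0.03135 m³.

V₂ ≈ 0.0314 m³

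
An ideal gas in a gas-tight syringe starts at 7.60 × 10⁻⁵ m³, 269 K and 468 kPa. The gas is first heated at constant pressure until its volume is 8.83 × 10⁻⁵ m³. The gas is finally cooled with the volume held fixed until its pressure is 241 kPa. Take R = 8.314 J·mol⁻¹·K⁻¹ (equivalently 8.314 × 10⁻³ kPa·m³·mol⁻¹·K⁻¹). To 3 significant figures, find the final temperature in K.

T₃ ≈ 161 K

P constant ⇒ V ∝ T: P₂ = P₁; T₂ = T₁·(V₂/V₁) = 312.5 K.
Isochoric, so P/T is constant: V₃ = V₂; T₃ = T₂·(P₃/P₂) = 160.9 K.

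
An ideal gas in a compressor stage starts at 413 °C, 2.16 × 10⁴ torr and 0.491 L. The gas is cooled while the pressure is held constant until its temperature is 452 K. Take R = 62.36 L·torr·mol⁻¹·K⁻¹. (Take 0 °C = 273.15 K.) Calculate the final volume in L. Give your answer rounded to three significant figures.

V₂ ≈ 0.323 L

Convert: T₁ = 686.1 K.
Isobaric, so V/T is constant: P₂ = P₁; V₂ = V₁·(T₂/T₁) = 0.3234 L.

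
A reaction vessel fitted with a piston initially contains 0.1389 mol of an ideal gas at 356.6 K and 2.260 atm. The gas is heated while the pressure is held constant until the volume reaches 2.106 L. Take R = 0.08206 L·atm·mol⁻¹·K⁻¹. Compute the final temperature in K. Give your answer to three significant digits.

From PV = nRT: V₁ = nRT₁/P₁ = 1.798 L.
Isobaric, so V/T is constant: P₂ = P₁; T₂ = T₁·(V₂/V₁) = 417.6 K.

T₂ ≈ 418 K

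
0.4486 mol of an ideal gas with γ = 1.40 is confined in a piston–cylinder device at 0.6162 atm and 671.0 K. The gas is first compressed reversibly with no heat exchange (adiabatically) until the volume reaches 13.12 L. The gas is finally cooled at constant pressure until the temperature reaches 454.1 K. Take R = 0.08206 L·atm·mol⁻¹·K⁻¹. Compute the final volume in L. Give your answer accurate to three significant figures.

V₃ ≈ 5.68 L

From PV = nRT: V₁ = nRT₁/P₁ = 40.09 L.
Adiabatic (γ = 1.40), T V^(γ−1) and P V^γ constant: T₂ = T₁·(V₁/V₂)^(γ−1) = 1049 K; P₂ = P₁·(V₁/V₂)^γ = 2.943 atm.
Isobaric, so V/T is constant: P₃ = P₂; V₃ = V₂·(T₃/T₂) = 5.680 L.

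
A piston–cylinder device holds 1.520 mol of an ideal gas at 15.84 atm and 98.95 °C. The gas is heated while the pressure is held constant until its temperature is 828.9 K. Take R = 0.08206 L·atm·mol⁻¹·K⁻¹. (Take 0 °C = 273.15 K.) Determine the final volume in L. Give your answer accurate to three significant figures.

V₂ ≈ 6.53 L

Convert: T₁ = 372.1 K.
From PV = nRT: V₁ = nRT₁/P₁ = 2.930 L.
P constant ⇒ V ∝ T: P₂ = P₁; V₂ = V₁·(T₂/T₁) = 6.527 L.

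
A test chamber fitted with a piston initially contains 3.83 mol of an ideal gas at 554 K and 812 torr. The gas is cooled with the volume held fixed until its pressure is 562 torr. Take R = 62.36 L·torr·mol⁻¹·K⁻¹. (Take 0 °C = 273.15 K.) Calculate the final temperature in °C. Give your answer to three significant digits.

From PV = nRT: V₁ = nRT₁/P₁ = 163.0 L.
Isochoric, so P/T is constant: V₂ = V₁; T₂ = T₁·(P₂/P₁) = 383.4 K.

T₂ ≈ 110 °C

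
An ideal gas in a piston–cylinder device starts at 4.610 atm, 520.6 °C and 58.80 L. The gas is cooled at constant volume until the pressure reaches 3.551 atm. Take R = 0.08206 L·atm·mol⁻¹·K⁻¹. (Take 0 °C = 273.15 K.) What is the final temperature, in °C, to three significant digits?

T₂ ≈ 338 °C

Convert: T₁ = 793.8 K.
Isochoric, so P/T is constant: V₂ = V₁; T₂ = T₁·(P₂/P₁) = 611.4 K.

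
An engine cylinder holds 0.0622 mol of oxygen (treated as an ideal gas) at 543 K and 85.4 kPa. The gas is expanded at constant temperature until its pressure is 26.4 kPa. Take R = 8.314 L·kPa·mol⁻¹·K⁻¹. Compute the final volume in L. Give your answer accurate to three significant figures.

From PV = nRT: V₁ = nRT₁/P₁ = 3.288 L.
T constant ⇒ Boyle's law P V = const: T₂ = T₁; V₂ = V₁·(P₁/P₂) = 10.64 L.

V₂ ≈ 10.6 L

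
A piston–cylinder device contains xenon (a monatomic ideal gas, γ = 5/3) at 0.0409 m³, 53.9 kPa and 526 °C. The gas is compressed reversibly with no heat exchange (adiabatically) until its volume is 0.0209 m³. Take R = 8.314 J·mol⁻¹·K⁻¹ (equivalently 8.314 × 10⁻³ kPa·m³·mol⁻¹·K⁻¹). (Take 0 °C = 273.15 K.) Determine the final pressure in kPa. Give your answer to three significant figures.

Convert: T₁ = 799.1 K.
Reversible adiabatic, γ = 5/3: T₂ = T₁·(V₁/V₂)^(γ−1) = 1250 K; P₂ = P₁·(V₁/V₂)^γ = 165.0 kPa.

P₂ ≈ 165 kPa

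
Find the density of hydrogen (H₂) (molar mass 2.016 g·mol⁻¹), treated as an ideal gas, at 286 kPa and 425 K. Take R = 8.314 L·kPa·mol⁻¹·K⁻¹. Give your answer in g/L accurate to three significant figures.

ρ ≈ 0.163 g/L

ρ = PM/(RT) = (286 × 2.016) / (8.314 × 425.0)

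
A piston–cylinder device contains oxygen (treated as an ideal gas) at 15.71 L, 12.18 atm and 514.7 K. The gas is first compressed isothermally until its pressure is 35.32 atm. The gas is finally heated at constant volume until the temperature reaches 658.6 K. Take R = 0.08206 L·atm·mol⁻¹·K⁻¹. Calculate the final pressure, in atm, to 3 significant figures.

Isothermal, so P V is constant: T₂ = T₁; V₂ = V₁·(P₁/P₂) = 5.418 L.
V constant ⇒ P ∝ T: V₃ = V₂; P₃ = P₂·(T₃/T₂) = 45.19 atm.

P₃ ≈ 45.2 atm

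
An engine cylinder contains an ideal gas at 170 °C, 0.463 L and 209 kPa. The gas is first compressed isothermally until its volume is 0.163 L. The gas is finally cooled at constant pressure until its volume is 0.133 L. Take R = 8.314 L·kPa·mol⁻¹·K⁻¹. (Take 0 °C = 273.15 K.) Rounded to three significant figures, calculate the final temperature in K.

T₃ ≈ 362 K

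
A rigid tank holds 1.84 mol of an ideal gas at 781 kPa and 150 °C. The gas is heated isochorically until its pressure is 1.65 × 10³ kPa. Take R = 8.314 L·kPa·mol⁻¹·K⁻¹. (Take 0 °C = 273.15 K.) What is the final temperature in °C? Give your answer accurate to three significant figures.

T₂ ≈ 621 °C

Convert: T₁ = 423.1 K.
From PV = nRT: V₁ = nRT₁/P₁ = 8.288 L.
V constant ⇒ P ∝ T: V₂ = V₁; T₂ = T₁·(P₂/P₁) = 894.0 K.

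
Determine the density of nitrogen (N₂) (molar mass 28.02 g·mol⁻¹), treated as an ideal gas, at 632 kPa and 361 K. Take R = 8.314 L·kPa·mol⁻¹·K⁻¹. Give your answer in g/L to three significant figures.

ρ = PM/(RT) = (632 × 28.02) / (8.314 × 361.0)

ρ ≈ 5.90 g/L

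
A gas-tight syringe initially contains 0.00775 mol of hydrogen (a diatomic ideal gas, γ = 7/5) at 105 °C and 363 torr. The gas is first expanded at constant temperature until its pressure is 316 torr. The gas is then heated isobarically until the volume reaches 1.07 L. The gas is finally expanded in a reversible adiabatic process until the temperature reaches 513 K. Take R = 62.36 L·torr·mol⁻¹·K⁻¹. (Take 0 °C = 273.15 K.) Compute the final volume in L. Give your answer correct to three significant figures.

Convert: T₁ = 378.1 K.
From PV = nRT: V₁ = nRT₁/P₁ = 0.5035 L.
T constant ⇒ Boyle's law P V = const: T₂ = T₁; V₂ = V₁·(P₁/P₂) = 0.5783 L.
Isobaric, so V/T is constant: P₃ = P₂; T₃ = T₂·(V₃/V₂) = 699.6 K.
Adiabatic (γ = 7/5), T V^(γ−1) and P V^γ constant: P₄ = P₃·(T₄/T₃)^(γ/(γ−1)) = 106.7 torr; V₄ = V₃·(T₃/T₄)^(1/(γ−1)) = 2.324 L.

V₄ ≈ 2.32 L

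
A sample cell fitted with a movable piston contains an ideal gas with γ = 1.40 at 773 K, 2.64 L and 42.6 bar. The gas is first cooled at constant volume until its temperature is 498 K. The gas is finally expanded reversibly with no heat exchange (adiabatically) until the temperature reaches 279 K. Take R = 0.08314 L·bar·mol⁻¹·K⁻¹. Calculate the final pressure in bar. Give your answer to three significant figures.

P₃ ≈ 3.61 bar

Isochoric, so P/T is constant: V₂ = V₁; P₂ = P₁·(T₂/T₁) = 27.44 bar.
Reversible adiabatic, γ = 1.40: P₃ = P₂·(T₃/T₂)^(γ/(γ−1)) = 3.612 bar; V₃ = V₂·(T₂/T₃)^(1/(γ−1)) = 11.24 L.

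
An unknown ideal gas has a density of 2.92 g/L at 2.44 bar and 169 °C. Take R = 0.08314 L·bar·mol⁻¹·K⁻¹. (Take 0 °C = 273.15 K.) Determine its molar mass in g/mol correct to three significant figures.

M ≈ 44.0 g/mol

ρ = PM/(RT) ⇒ M = ρRT/P = (2.92 × 0.08314 × 442.1) / 2.44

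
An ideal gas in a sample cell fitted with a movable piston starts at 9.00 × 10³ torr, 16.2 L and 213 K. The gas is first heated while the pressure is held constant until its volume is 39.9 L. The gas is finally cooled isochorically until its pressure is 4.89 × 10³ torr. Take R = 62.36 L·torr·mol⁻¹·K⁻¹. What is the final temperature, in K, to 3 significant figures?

T₃ ≈ 285 K

Isobaric, so V/T is constant: P₂ = P₁; T₂ = T₁·(V₂/V₁) = 524.6 K.
Isochoric, so P/T is constant: V₃ = V₂; T₃ = T₂·(P₃/P₂) = 285.0 K.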